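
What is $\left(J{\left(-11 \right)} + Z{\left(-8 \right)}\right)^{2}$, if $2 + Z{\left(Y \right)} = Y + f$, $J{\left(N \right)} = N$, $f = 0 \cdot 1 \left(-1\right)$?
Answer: $441$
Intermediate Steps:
$f = 0$ ($f = 0 \left(-1\right) = 0$)
$Z{\left(Y \right)} = -2 + Y$ ($Z{\left(Y \right)} = -2 + \left(Y + 0\right) = -2 + Y$)
$\left(J{\left(-11 \right)} + Z{\left(-8 \right)}\right)^{2} = \left(-11 - 10\right)^{2} = \left(-21\right)^{2} = 441$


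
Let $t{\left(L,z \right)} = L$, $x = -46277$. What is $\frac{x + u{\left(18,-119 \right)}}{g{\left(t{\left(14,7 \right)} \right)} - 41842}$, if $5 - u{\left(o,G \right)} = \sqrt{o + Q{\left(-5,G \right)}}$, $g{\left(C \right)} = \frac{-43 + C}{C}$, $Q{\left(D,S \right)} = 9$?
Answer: $\frac{647808}{585817} + \frac{42 \sqrt{3}}{585817} \approx 1.1059$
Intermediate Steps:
$g{\left(C \right)} = \frac{-43 + C}{C}$
$u{\left(o,G \right)} = 5 - \sqrt{9 + o}$ ($u{\left(o,G \right)} = 5 - \sqrt{o + 9} = 5 - \sqrt{9 + o}$)
$\frac{x + u{\left(18,-119 \right)}}{g{\left(t{\left(14,7 \right)} \right)} - 41842} = \frac{-46277 + \left(5 - \sqrt{9 + 18}\right)}{\frac{-43 + 14}{14} - 41842} = \frac{-46277 + \left(5 - \sqrt{27}\right)}{\frac{1}{14} \left(-29\right) - 41842} = \frac{-46277 + \left(5 - 3 \sqrt{3}\right)}{- \frac{29}{14} - 41842} = \frac{-46277 + \left(5 - 3 \sqrt{3}\right)}{- \frac{585817}{14}} = \left(-46272 - 3 \sqrt{3}\right) \left(- \frac{14}{585817}\right) = \frac{647808}{585817} + \frac{42 \sqrt{3}}{585817}$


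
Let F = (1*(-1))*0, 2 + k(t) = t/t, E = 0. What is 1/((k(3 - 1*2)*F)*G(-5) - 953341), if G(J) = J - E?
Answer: -1/953341 ≈ -1.0489e-6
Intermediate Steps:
G(J) = J (G(J) = J - 1*0 = J + 0 = J)
k(t) = -1 (k(t) = -2 + t/t = -2 + 1 = -1)
F = 0 (F = -1*0 = 0)
1/((k(3 - 1*2)*F)*G(-5) - 953341) = 1/(-1*0*(-5) - 953341) = 1/(0*(-5) - 953341) = 1/(0 - 953341) = 1/(-953341) = -1/953341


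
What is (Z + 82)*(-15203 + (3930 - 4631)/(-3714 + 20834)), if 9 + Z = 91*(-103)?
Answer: 121028368365/856 ≈ 1.4139e+8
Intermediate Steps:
Z = -9382 (Z = -9 + 91*(-103) = -9 - 9373 = -9382)
(Z + 82)*(-15203 + (3930 - 4631)/(-3714 + 20834)) = (-9382 + 82)*(-15203 + (3930 - 4631)/(-3714 + 20834)) = -9300*(-15203 - 701/17120) = -9300*(-260276061/17120) = 121028368365/856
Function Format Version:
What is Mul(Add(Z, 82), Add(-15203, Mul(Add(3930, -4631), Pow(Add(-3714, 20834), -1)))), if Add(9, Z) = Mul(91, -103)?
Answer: Rational(121028368365, 856) ≈ 1.4139e+8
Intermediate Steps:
Z = -9382 (Z = Add(-9, Mul(91, -103)) = Add(-9, -9373) = -9382)
Mul(Add(Z, 82), Add(-15203, Mul(Add(3930, -4631), Pow(Add(-3714, 20834), -1)))) = Mul(Add(-9382, 82), Add(-15203, Mul(Add(3930, -4631), Pow(Add(-3714, 20834), -1)))) = Mul(-9300, Add(-15203, Mul(-701, Pow(17120, -1)))) = Mul(-9300, Add(-15203, Mul(-701, Rational(1, 17120)))) = Mul(-9300, Add(-15203, Rational(-701, 17120))) = Mul(-9300, Rational(-260276061, 17120)) = Rational(121028368365, 856)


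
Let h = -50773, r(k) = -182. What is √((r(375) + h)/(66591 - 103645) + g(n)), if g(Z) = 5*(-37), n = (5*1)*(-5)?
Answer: I*√252116712890/37054 ≈ 13.551*I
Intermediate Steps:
n = -25 (n = 5*(-5) = -25)
g(Z) = -185
√((r(375) + h)/(66591 - 103645) + g(n)) = √((-182 - 50773)/(66591 - 103645) - 185) = √(-50955/(-37054) - 185) = √(-50955*(-1/37054) - 185) = √(50955/37054 - 185) = √(-6804035/37054) = I*√252116712890/37054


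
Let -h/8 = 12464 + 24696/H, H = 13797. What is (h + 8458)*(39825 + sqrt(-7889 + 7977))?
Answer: -265337540550/73 - 39975524*sqrt(22)/219 ≈ -3.6356e+9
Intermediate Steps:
h = -21840064/219 (h = -8*(12464 + 24696/13797) = -8*(12464 + 24696*(1/13797)) = -8*(12464 + 392/219) = -8*2730008/219 = -21840064/219 ≈ -99726.)
(h + 8458)*(39825 + sqrt(-7889 + 7977)) = (-21840064/219 + 8458)*(39825 + sqrt(-7889 + 7977)) = -19987762*(39825 + sqrt(88))/219 = -19987762*(39825 + 2*sqrt(22))/219 = -265337540550/73 - 39975524*sqrt(22)/219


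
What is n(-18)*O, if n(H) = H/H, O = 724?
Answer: 724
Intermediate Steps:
n(H) = 1
n(-18)*O = 1*724 = 724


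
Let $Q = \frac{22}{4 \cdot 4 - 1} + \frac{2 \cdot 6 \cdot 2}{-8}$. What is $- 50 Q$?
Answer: $\frac{230}{3} \approx 76.667$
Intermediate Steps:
$Q = - \frac{23}{15}$ ($Q = \frac{22}{16 - 1} + 12 \cdot 2 \left(- \frac{1}{8}\right) = \frac{22}{15} + 24 \left(- \frac{1}{8}\right) = 22 \cdot \frac{1}{15} - 3 = \frac{22}{15} - 3 = - \frac{23}{15} \approx -1.5333$)
$- 50 Q = \left(-50\right) \left(- \frac{23}{15}\right) = \frac{230}{3}$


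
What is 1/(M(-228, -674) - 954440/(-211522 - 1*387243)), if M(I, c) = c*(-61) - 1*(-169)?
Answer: 119753/4943953987 ≈ 2.4222e-5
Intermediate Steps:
M(I, c) = 169 - 61*c (M(I, c) = -61*c + 169 = 169 - 61*c)
1/(M(-228, -674) - 954440/(-211522 - 1*387243)) = 1/((169 - 61*(-674)) - 954440/(-211522 - 1*387243)) = 1/((169 + 41114) - 954440/(-211522 - 387243)) = 1/(41283 - 954440/(-598765)) = 1/(41283 - 954440*(-1/598765)) = 1/(41283 + 190888/119753) = 1/(4943953987/119753) = 119753/4943953987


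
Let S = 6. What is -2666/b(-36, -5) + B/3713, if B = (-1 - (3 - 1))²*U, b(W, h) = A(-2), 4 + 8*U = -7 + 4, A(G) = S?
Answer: -39595621/89112 ≈ -444.34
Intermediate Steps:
A(G) = 6
U = -7/8 (U = -½ + (-7 + 4)/8 = -½ + (⅛)*(-3) = -½ - 3/8 = -7/8 ≈ -0.87500)
b(W, h) = 6
B = -63/8 (B = (-1 - (3 - 1))²*(-7/8) = (-1 - 1*2)²*(-7/8) = (-1 - 2)²*(-7/8) = (-3)²*(-7/8) = 9*(-7/8) = -63/8 ≈ -7.8750)
-2666/b(-36, -5) + B/3713 = -2666/6 - 63/8/3713 = -2666*⅙ - 63/8*1/3713 = -1333/3 - 63/29704 = -39595621/89112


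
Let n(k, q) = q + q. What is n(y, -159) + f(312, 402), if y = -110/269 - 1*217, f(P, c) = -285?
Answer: -603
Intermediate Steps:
y = -58483/269 (y = -110*1/269 - 217 = -110/269 - 217 = -58483/269 ≈ -217.41)
n(k, q) = 2*q
n(y, -159) + f(312, 402) = 2*(-159) - 285 = -318 - 285 = -603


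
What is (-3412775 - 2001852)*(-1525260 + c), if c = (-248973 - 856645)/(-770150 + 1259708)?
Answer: 2021562742080294823/244779 ≈ 8.2587e+12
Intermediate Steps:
c = -552809/244779 (c = -1105618/489558 = -1105618*1/489558 = -552809/244779 ≈ -2.2584)
(-3412775 - 2001852)*(-1525260 + c) = (-3412775 - 2001852)*(-1525260 - 552809/244779) = -5414627*(-373352170349/244779) = 2021562742080294823/244779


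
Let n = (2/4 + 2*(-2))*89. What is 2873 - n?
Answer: 6369/2 ≈ 3184.5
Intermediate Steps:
n = -623/2 (n = (2*(¼) - 4)*89 = (½ - 4)*89 = -7/2*89 = -623/2 ≈ -311.50)
2873 - n = 2873 - 1*(-623/2) = 2873 + 623/2 = 6369/2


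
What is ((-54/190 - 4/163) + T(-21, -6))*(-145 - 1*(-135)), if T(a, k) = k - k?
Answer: 9562/3097 ≈ 3.0875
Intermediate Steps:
T(a, k) = 0
((-54/190 - 4/163) + T(-21, -6))*(-145 - 1*(-135)) = ((-54/190 - 4/163) + 0)*(-145 - 1*(-135)) = ((-54*1/190 - 4*1/163) + 0)*(-145 + 135) = ((-27/95 - 4/163) + 0)*(-10) = (-4781/15485 + 0)*(-10) = -4781/15485*(-10) = 9562/3097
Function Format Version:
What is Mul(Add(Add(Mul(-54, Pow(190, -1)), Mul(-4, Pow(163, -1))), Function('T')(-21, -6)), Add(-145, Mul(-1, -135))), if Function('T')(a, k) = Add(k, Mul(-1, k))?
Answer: Rational(9562, 3097) ≈ 3.0875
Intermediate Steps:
Function('T')(a, k) = 0
Mul(Add(Add(Mul(-54, Pow(190, -1)), Mul(-4, Pow(163, -1))), Function('T')(-21, -6)), Add(-145, Mul(-1, -135))) = Mul(Add(Add(Mul(-54, Pow(190, -1)), Mul(-4, Pow(163, -1))), 0), Add(-145, Mul(-1, -135))) = Mul(Add(Add(Mul(-54, Rational(1, 190)), Mul(-4, Rational(1, 163))), 0), Add(-145, 135)) = Mul(Add(Add(Rational(-27, 95), Rational(-4, 163)), 0), -10) = Mul(Add(Rational(-4781, 15485), 0), -10) = Mul(Rational(-4781, 15485), -10) = Rational(9562, 3097)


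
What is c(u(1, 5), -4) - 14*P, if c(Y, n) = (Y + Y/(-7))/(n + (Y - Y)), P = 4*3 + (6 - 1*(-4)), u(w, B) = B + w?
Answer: -2165/7 ≈ -309.29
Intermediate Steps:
P = 22 (P = 12 + (6 + 4) = 12 + 10 = 22)
c(Y, n) = 6*Y/(7*n) (c(Y, n) = (Y + Y*(-1/7))/(n + 0) = (Y - Y/7)/n = (6*Y/7)/n = 6*Y/(7*n))
c(u(1, 5), -4) - 14*P = (6/7)*(5 + 1)/(-4) - 14*22 = (6/7)*6*(-1/4) - 308 = -9/7 - 308 = -2165/7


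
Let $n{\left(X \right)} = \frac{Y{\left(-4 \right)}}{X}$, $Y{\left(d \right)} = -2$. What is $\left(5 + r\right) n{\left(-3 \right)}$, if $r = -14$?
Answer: $-6$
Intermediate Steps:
$n{\left(X \right)} = - \frac{2}{X}$
$\left(5 + r\right) n{\left(-3 \right)} = \left(5 - 14\right) \left(- \frac{2}{-3}\right) = - 9 \left(\left(-2\right) \left(- \frac{1}{3}\right)\right) = \left(-9\right) \frac{2}{3} = -6$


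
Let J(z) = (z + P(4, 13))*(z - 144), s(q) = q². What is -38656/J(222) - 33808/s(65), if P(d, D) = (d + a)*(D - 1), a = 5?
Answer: -3975152/418275 ≈ -9.5037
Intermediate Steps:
P(d, D) = (-1 + D)*(5 + d) (P(d, D) = (d + 5)*(D - 1) = (5 + d)*(-1 + D) = (-1 + D)*(5 + d))
J(z) = (-144 + z)*(108 + z) (J(z) = (z + (-5 - 1*4 + 5*13 + 13*4))*(z - 144) = (z + (-5 - 4 + 65 + 52))*(-144 + z) = (z + 108)*(-144 + z) = (108 + z)*(-144 + z) = (-144 + z)*(108 + z))
-38656/J(222) - 33808/s(65) = -38656/(-15552 + 222² - 36*222) - 33808/(65²) = -38656/(-15552 + 49284 - 7992) - 33808/4225 = -38656/25740 - 33808*1/4225 = -38656*1/25740 - 33808/4225 = -9664/6435 - 33808/4225 = -3975152/418275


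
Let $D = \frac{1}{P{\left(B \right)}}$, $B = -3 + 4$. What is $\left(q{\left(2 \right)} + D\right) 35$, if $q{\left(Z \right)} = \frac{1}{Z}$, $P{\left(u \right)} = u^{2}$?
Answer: $\frac{105}{2} \approx 52.5$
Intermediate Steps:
$B = 1$
$D = 1$ ($D = \frac{1}{1^{2}} = 1^{-1} = 1$)
$\left(q{\left(2 \right)} + D\right) 35 = \left(\frac{1}{2} + 1\right) 35 = \frac{3}{2} \cdot 35 = \frac{105}{2}$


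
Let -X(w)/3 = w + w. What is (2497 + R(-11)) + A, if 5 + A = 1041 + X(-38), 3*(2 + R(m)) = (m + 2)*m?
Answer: 3792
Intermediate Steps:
R(m) = -2 + m*(2 + m)/3 (R(m) = -2 + ((m + 2)*m)/3 = -2 + ((2 + m)*m)/3 = -2 + (m*(2 + m))/3 = -2 + m*(2 + m)/3)
X(w) = -6*w (X(w) = -3*(w + w) = -6*w)
A = 1264 (A = -5 + (1041 - 6*(-38)) = -5 + (1041 + 228) = -5 + 1269 = 1264)
(2497 + R(-11)) + A = (2497 + (-2 + (⅓)*(-11)² + (⅔)*(-11))) + 1264 = (2497 + (-2 + (⅓)*121 - 22/3)) + 1264 = (2497 + (-2 + 121/3 - 22/3)) + 1264 = (2497 + 31) + 1264 = 2528 + 1264 = 3792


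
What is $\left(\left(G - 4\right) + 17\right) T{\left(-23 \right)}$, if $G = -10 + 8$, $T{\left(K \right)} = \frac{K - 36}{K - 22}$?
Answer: $\frac{649}{45} \approx 14.422$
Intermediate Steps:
$T{\left(K \right)} = \frac{-36 + K}{-22 + K}$
$G = -2$
$\left(\left(G - 4\right) + 17\right) T{\left(-23 \right)} = \left(\left(-2 - 4\right) + 17\right) \frac{-36 - 23}{-22 - 23} = \left(-6 + 17\right) \frac{1}{-45} \left(-59\right) = 11 \left(\left(- \frac{1}{45}\right) \left(-59\right)\right) = 11 \cdot \frac{59}{45} = \frac{649}{45}$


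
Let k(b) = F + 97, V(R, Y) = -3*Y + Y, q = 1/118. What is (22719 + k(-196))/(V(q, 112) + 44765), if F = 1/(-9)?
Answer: 205343/400869 ≈ 0.51224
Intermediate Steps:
q = 1/118 ≈ 0.0084746
V(R, Y) = -2*Y
F = -1/9 ≈ -0.11111
k(b) = 872/9 (k(b) = -1/9 + 97 = 872/9)
(22719 + k(-196))/(V(q, 112) + 44765) = (22719 + 872/9)/(-2*112 + 44765) = 205343/(9*(-224 + 44765)) = (205343/9)/44541 = (205343/9)*(1/44541) = 205343/400869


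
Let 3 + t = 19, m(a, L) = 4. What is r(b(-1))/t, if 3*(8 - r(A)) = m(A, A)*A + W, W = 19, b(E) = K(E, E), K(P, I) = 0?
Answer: 5/48 ≈ 0.10417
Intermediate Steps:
b(E) = 0
t = 16 (t = -3 + 19 = 16)
r(A) = 5/3 - 4*A/3 (r(A) = 8 - (4*A + 19)/3 = 8 - (19 + 4*A)/3 = 8 + (-19/3 - 4*A/3) = 5/3 - 4*A/3)
r(b(-1))/t = (5/3 - 4/3*0)/16 = (5/3 + 0)*(1/16) = (5/3)*(1/16) = 5/48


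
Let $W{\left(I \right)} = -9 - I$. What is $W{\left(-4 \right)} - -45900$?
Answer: $45895$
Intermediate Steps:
$W{\left(-4 \right)} - -45900 = \left(-9 - -4\right) - -45900 = \left(-9 + 4\right) + 45900 = -5 + 45900 = 45895$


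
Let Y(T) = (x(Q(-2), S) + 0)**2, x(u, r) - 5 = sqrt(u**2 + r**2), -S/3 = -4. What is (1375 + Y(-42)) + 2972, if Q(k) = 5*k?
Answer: 4616 + 20*sqrt(61) ≈ 4772.2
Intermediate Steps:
S = 12 (S = -3*(-4) = 12)
x(u, r) = 5 + sqrt(r**2 + u**2) (x(u, r) = 5 + sqrt(u**2 + r**2) = 5 + sqrt(r**2 + u**2))
Y(T) = (5 + 2*sqrt(61))**2 (Y(T) = ((5 + sqrt(12**2 + (5*(-2))**2)) + 0)**2 = ((5 + sqrt(144 + (-10)**2)) + 0)**2 = ((5 + sqrt(144 + 100)) + 0)**2 = ((5 + sqrt(244)) + 0)**2 = ((5 + 2*sqrt(61)) + 0)**2 = (5 + 2*sqrt(61))**2)
(1375 + Y(-42)) + 2972 = (1375 + (269 + 20*sqrt(61))) + 2972 = (1644 + 20*sqrt(61)) + 2972 = 4616 + 20*sqrt(61)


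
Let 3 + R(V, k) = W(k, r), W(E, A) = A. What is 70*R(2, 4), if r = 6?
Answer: 210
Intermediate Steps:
R(V, k) = 3 (R(V, k) = -3 + 6 = 3)
70*R(2, 4) = 70*3 = 210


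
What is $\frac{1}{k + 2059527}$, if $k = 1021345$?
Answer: $\frac{1}{3080872} \approx 3.2458 \cdot 10^{-7}$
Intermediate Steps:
$\frac{1}{k + 2059527} = \frac{1}{1021345 + 2059527} = \frac{1}{3080872}$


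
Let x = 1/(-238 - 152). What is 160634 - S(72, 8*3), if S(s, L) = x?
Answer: 62647261/390 ≈ 1.6063e+5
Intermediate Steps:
x = -1/390 (x = 1/(-390) = -1/390 ≈ -0.0025641)
S(s, L) = -1/390
160634 - S(72, 8*3) = 160634 - 1*(-1/390) = 160634 + 1/390 = 62647261/390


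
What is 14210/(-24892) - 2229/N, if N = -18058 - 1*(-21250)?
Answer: -171501/135128 ≈ -1.2692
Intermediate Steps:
N = 3192 (N = -18058 + 21250 = 3192)
14210/(-24892) - 2229/N = 14210/(-24892) - 2229/3192 = 14210*(-1/24892) - 2229*1/3192 = -145/254 - 743/1064 = -171501/135128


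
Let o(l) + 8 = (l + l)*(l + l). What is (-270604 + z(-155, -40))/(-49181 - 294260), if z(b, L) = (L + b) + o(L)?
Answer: 6149/7987 ≈ 0.76988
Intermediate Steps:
o(l) = -8 + 4*l**2 (o(l) = -8 + (l + l)*(l + l) = -8 + (2*l)*(2*l) = -8 + 4*l**2)
z(b, L) = -8 + L + b + 4*L**2 (z(b, L) = (L + b) + (-8 + 4*L**2) = -8 + L + b + 4*L**2)
(-270604 + z(-155, -40))/(-49181 - 294260) = (-270604 + (-8 - 40 - 155 + 4*(-40)**2))/(-49181 - 294260) = (-270604 + (-8 - 40 - 155 + 4*1600))/(-343441) = (-270604 + (-8 - 40 - 155 + 6400))*(-1/343441) = (-270604 + 6197)*(-1/343441) = -264407*(-1/343441) = 6149/7987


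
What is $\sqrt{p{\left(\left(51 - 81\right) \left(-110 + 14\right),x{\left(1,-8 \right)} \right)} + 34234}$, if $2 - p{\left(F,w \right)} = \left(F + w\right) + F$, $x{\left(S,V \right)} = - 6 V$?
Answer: $2 \sqrt{7107} \approx 168.61$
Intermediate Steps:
$p{\left(F,w \right)} = 2 - w - 2 F$ ($p{\left(F,w \right)} = 2 - \left(\left(F + w\right) + F\right) = 2 - \left(w + 2 F\right) = 2 - w - 2 F$)
$\sqrt{p{\left(\left(51 - 81\right) \left(-110 + 14\right),x{\left(1,-8 \right)} \right)} + 34234} = \sqrt{\left(2 - \left(-6\right) \left(-8\right) - 2 \left(51 - 81\right) \left(-110 + 14\right)\right) + 34234} = \sqrt{\left(2 - 48 - 2 \left(\left(-30\right) \left(-96\right)\right)\right) + 34234} = \sqrt{\left(2 - 48 - 5760\right) + 34234} = \sqrt{-5806 + 34234} = \sqrt{28428} = 2 \sqrt{7107}$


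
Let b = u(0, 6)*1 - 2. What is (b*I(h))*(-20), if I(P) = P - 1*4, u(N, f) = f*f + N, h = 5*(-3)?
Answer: 12920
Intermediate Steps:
h = -15
u(N, f) = N + f² (u(N, f) = f² + N = N + f²)
I(P) = -4 + P (I(P) = P - 4 = -4 + P)
b = 34 (b = (0 + 6²)*1 - 2 = (0 + 36)*1 - 2 = 36*1 - 2 = 36 - 2 = 34)
(b*I(h))*(-20) = (34*(-4 - 15))*(-20) = (34*(-19))*(-20) = -646*(-20) = 12920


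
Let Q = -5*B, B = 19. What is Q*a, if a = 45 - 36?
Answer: -855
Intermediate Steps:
Q = -95 (Q = -5*19 = -95)
a = 9
Q*a = -95*9 = -855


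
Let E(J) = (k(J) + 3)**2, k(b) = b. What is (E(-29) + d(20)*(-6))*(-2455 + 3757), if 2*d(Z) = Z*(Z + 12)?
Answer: -1619688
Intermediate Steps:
E(J) = (3 + J)**2 (E(J) = (J + 3)**2 = (3 + J)**2)
d(Z) = Z*(12 + Z)/2 (d(Z) = (Z*(Z + 12))/2 = (Z*(12 + Z))/2 = Z*(12 + Z)/2)
(E(-29) + d(20)*(-6))*(-2455 + 3757) = ((3 - 29)**2 + ((1/2)*20*(12 + 20))*(-6))*(-2455 + 3757) = ((-26)**2 + ((1/2)*20*32)*(-6))*1302 = (676 + 320*(-6))*1302 = (676 - 1920)*1302 = -1244*1302 = -1619688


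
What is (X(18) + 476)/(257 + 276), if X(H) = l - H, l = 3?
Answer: 461/533 ≈ 0.86492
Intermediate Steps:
X(H) = 3 - H
(X(18) + 476)/(257 + 276) = ((3 - 1*18) + 476)/(257 + 276) = ((3 - 18) + 476)/533 = (-15 + 476)*(1/533) = 461*(1/533) = 461/533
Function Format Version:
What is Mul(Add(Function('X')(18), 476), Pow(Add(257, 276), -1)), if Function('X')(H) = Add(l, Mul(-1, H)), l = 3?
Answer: Rational(461, 533) ≈ 0.86492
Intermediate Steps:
Function('X')(H) = Add(3, Mul(-1, H))
Mul(Add(Function('X')(18), 476), Pow(Add(257, 276), -1)) = Mul(Add(Add(3, Mul(-1, 18)), 476), Pow(Add(257, 276), -1)) = Mul(Add(Add(3, -18), 476), Pow(533, -1)) = Mul(Add(-15, 476), Rational(1, 533)) = Mul(461, Rational(1, 533)) = Rational(461, 533)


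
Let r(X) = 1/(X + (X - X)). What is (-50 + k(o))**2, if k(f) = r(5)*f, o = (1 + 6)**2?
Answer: 40401/25 ≈ 1616.0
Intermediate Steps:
o = 49 (o = 7**2 = 49)
r(X) = 1/X (r(X) = 1/(X + 0) = 1/X)
k(f) = f/5
(-50 + k(o))**2 = (-50 + (1/5)*49)**2 = (-50 + 49/5)**2 = (-201/5)**2 = 40401/25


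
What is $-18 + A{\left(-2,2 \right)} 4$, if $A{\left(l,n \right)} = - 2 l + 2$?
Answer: $6$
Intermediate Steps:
$A{\left(l,n \right)} = 2 - 2 l$
$-18 + A{\left(-2,2 \right)} 4 = -18 + \left(2 - -4\right) 4 = -18 + \left(2 + 4\right) 4 = -18 + 6 \cdot 4 = -18 + 24 = 6$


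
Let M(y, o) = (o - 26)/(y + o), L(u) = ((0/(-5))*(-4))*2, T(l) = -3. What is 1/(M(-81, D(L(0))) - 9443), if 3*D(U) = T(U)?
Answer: -82/774299 ≈ -0.00010590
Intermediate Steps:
L(u) = 0 (L(u) = ((0*(-1/5))*(-4))*2 = (0*(-4))*2 = 0*2 = 0)
D(U) = -1 (D(U) = (1/3)*(-3) = -1)
M(y, o) = (-26 + o)/(o + y)
1/(M(-81, D(L(0))) - 9443) = 1/((-26 - 1)/(-1 - 81) - 9443) = 1/(-27/(-82) - 9443) = 1/(-1/82*(-27) - 9443) = 1/(27/82 - 9443) = 1/(-774299/82) = -82/774299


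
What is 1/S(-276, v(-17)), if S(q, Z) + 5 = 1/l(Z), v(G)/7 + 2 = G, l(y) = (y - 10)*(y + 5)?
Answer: -18304/91519 ≈ -0.20000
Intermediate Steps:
l(y) = (-10 + y)*(5 + y)
v(G) = -14 + 7*G
S(q, Z) = -5 + 1/(-50 + Z² - 5*Z)
1/S(-276, v(-17)) = 1/((-251 - 25*(-14 + 7*(-17)) + 5*(-14 + 7*(-17))²)/(50 - (-14 + 7*(-17))² + 5*(-14 + 7*(-17)))) = 1/((-251 - 25*(-14 - 119) + 5*(-14 - 119)²)/(50 - (-14 - 119)² + 5*(-14 - 119))) = 1/((-251 - 25*(-133) + 5*(-133)²)/(50 - 1*(-133)² + 5*(-133))) = 1/((-251 + 3325 + 5*17689)/(50 - 1*17689 - 665)) = 1/((-251 + 3325 + 88445)/(50 - 17689 - 665)) = 1/(91519/(-18304)) = 1/(-1/18304*91519) = 1/(-91519/18304) = -18304/91519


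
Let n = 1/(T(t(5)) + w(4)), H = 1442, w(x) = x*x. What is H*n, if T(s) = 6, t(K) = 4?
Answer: 721/11 ≈ 65.545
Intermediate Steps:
w(x) = x**2
n = 1/22 (n = 1/(6 + 4**2) = 1/(6 + 16) = 1/22 ≈ 0.045455)
H*n = 1442*(1/22) = 721/11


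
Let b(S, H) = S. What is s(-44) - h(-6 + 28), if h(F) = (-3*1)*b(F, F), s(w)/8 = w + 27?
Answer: -70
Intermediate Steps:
s(w) = 216 + 8*w (s(w) = 8*(w + 27) = 8*(27 + w) = 216 + 8*w)
h(F) = -3*F (h(F) = (-3*1)*F = -3*F)
s(-44) - h(-6 + 28) = (216 + 8*(-44)) - (-3)*(-6 + 28) = (216 - 352) - (-3)*22 = -136 - 1*(-66) = -136 + 66 = -70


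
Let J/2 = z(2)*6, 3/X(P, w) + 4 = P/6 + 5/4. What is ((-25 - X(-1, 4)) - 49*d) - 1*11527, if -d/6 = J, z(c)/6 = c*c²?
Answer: 5522756/35 ≈ 1.5779e+5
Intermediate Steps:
X(P, w) = 3/(-11/4 + P/6) (X(P, w) = 3/(-4 + (P/6 + 5/4)) = 3/(-4 + (5/4 + P/6)) = 3/(-11/4 + P/6))
z(c) = 6*c³ (z(c) = 6*(c*c²) = 6*c³)
J = 576 (J = 2*((6*2³)*6) = 2*((6*8)*6) = 2*(48*6) = 2*288 = 576)
d = -3456 (d = -6*576 = -3456)
((-25 - X(-1, 4)) - 49*d) - 1*11527 = ((-25 - 36/(-33 + 2*(-1))) - 49*(-3456)) - 1*11527 = ((-25 - 36/(-33 - 2)) + 169344) - 11527 = ((-25 - 36/(-35)) + 169344) - 11527 = ((-25 - 36*(-1)/35) + 169344) - 11527 = ((-25 - 1*(-36/35)) + 169344) - 11527 = ((-25 + 36/35) + 169344) - 11527 = (-839/35 + 169344) - 11527 = 5926201/35 - 11527 = 5522756/35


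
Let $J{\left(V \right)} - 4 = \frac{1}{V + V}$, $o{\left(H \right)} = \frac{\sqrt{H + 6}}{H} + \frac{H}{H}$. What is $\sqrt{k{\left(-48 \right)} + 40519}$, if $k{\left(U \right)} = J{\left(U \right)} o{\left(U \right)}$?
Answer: $\frac{\sqrt{373459872 - 766 i \sqrt{42}}}{96} \approx 201.3 - 0.0013379 i$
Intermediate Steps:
$o{\left(H \right)} = 1 + \frac{\sqrt{6 + H}}{H}$ ($o{\left(H \right)} = \frac{\sqrt{6 + H}}{H} + 1 = 1 + \frac{\sqrt{6 + H}}{H}$)
$J{\left(V \right)} = 4 + \frac{1}{2 V}$ ($J{\left(V \right)} = 4 + \frac{1}{V + V} = 4 + \frac{1}{2 V}$)
$k{\left(U \right)} = \frac{\left(4 + \frac{1}{2 U}\right) \left(U + \sqrt{6 + U}\right)}{U}$ ($k{\left(U \right)} = \left(4 + \frac{1}{2 U}\right) \frac{U + \sqrt{6 + U}}{U} = \frac{\left(4 + \frac{1}{2 U}\right) \left(U + \sqrt{6 + U}\right)}{U}$)
$\sqrt{k{\left(-48 \right)} + 40519} = \sqrt{\frac{\left(1 + 8 \left(-48\right)\right) \left(-48 + \sqrt{6 - 48}\right)}{2 \cdot 2304} + 40519} = \sqrt{\frac{1}{2} \cdot \frac{1}{2304} \left(1 - 384\right) \left(-48 + \sqrt{-42}\right) + 40519} = \sqrt{\frac{1}{2} \cdot \frac{1}{2304} \left(-383\right) \left(-48 + i \sqrt{42}\right) + 40519} = \sqrt{\left(\frac{383}{96} - \frac{383 i \sqrt{42}}{4608}\right) + 40519} = \sqrt{\frac{3890207}{96} - \frac{383 i \sqrt{42}}{4608}}$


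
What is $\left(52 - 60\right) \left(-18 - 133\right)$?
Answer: $1208$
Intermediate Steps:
$\left(52 - 60\right) \left(-18 - 133\right) = \left(-8\right) \left(-151\right) = 1208$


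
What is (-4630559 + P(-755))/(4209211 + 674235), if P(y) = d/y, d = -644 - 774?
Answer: -3496070627/3687001730 ≈ -0.94822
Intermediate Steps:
d = -1418
P(y) = -1418/y
(-4630559 + P(-755))/(4209211 + 674235) = (-4630559 - 1418/(-755))/(4209211 + 674235) = (-4630559 - 1418*(-1/755))/4883446 = (-4630559 + 1418/755)*(1/4883446) = -3496070627/755*1/4883446 = -3496070627/3687001730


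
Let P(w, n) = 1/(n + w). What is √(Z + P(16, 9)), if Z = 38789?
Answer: √969726/5 ≈ 196.95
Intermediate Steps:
√(Z + P(16, 9)) = √(38789 + 1/(9 + 16)) = √(38789 + 1/25) = √(969726/25) = √969726/5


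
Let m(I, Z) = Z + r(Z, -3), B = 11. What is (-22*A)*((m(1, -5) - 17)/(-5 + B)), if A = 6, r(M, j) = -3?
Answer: 550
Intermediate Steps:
m(I, Z) = -3 + Z (m(I, Z) = Z - 3 = -3 + Z)
(-22*A)*((m(1, -5) - 17)/(-5 + B)) = (-22*6)*(((-3 - 5) - 17)/(-5 + 11)) = -132*(-8 - 17)/6 = -(-3300)/6 = -132*(-25/6) = 550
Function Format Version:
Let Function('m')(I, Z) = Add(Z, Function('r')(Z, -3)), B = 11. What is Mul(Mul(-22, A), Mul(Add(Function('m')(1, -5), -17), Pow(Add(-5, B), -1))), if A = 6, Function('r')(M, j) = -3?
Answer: 550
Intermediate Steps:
Function('m')(I, Z) = Add(-3, Z) (Function('m')(I, Z) = Add(Z, -3) = Add(-3, Z))
Mul(Mul(-22, A), Mul(Add(Function('m')(1, -5), -17), Pow(Add(-5, B), -1))) = Mul(Mul(-22, 6), Mul(Add(Add(-3, -5), -17), Pow(Add(-5, 11), -1))) = Mul(-132, Mul(Add(-8, -17), Pow(6, -1))) = Mul(-132, Mul(-25, Rational(1, 6))) = Mul(-132, Rational(-25, 6)) = 550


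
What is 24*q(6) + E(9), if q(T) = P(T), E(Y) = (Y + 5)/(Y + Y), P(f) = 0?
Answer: 7/9 ≈ 0.77778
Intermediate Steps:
E(Y) = (5 + Y)/(2*Y) (E(Y) = (5 + Y)/((2*Y)) = (5 + Y)*(1/(2*Y)) = (5 + Y)/(2*Y))
q(T) = 0
24*q(6) + E(9) = 24*0 + (½)*(5 + 9)/9 = 0 + (½)*(⅑)*14 = 0 + 7/9 = 7/9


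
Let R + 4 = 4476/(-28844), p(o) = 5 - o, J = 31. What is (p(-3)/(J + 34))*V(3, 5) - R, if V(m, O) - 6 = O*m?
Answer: 3159043/468715 ≈ 6.7398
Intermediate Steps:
V(m, O) = 6 + O*m
R = -29963/7211 (R = -4 + 4476/(-28844) = -4 + 4476*(-1/28844) = -4 - 1119/7211 = -29963/7211 ≈ -4.1552)
(p(-3)/(J + 34))*V(3, 5) - R = ((5 - 1*(-3))/(31 + 34))*(6 + 5*3) - 1*(-29963/7211) = ((5 + 3)/65)*(6 + 15) + 29963/7211 = ((1/65)*8)*21 + 29963/7211 = (8/65)*21 + 29963/7211 = 168/65 + 29963/7211 = 3159043/468715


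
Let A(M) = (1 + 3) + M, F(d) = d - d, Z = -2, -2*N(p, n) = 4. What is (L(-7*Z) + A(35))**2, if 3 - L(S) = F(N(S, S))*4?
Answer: 1764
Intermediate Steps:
N(p, n) = -2 (N(p, n) = -1/2*4 = -2)
F(d) = 0
A(M) = 4 + M
L(S) = 3 (L(S) = 3 - 0*4 = 3 - 1*0 = 3 + 0 = 3)
(L(-7*Z) + A(35))**2 = (3 + (4 + 35))**2 = (3 + 39)**2 = 42**2 = 1764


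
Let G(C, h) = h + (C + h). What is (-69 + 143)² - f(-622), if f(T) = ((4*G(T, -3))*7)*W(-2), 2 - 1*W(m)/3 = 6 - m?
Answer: -311036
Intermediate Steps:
W(m) = -12 + 3*m (W(m) = 6 - 3*(6 - m) = 6 + (-18 + 3*m) = -12 + 3*m)
G(C, h) = C + 2*h
f(T) = 3024 - 504*T (f(T) = ((4*(T + 2*(-3)))*7)*(-12 + 3*(-2)) = ((4*(T - 6))*7)*(-12 - 6) = ((4*(-6 + T))*7)*(-18) = ((-24 + 4*T)*7)*(-18) = (-168 + 28*T)*(-18) = 3024 - 504*T)
(-69 + 143)² - f(-622) = (-69 + 143)² - (3024 - 504*(-622)) = 74² - (3024 + 313488) = 5476 - 1*316512 = 5476 - 316512 = -311036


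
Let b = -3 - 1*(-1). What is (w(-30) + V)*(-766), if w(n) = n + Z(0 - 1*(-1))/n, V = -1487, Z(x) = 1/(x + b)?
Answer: 17429947/15 ≈ 1.1620e+6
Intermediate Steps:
b = -2 (b = -3 + 1 = -2)
Z(x) = 1/(-2 + x) (Z(x) = 1/(x - 2) = 1/(-2 + x))
w(n) = n - 1/n (w(n) = n + 1/((-2 + (0 - 1*(-1)))*n) = n + 1/((-2 + (0 + 1))*n) = n + 1/((-2 + 1)*n) = n + 1/((-1)*n) = n - 1/n)
(w(-30) + V)*(-766) = ((-30 - 1/(-30)) - 1487)*(-766) = ((-30 - 1*(-1/30)) - 1487)*(-766) = ((-30 + 1/30) - 1487)*(-766) = (-899/30 - 1487)*(-766) = -45509/30*(-766) = 17429947/15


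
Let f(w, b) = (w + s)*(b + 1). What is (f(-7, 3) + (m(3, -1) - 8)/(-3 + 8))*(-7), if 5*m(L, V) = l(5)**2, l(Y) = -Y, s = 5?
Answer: 301/5 ≈ 60.200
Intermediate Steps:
m(L, V) = 5 (m(L, V) = (-1*5)**2/5 = (1/5)*(-5)**2 = (1/5)*25 = 5)
f(w, b) = (1 + b)*(5 + w) (f(w, b) = (w + 5)*(b + 1) = (5 + w)*(1 + b) = (1 + b)*(5 + w))
(f(-7, 3) + (m(3, -1) - 8)/(-3 + 8))*(-7) = ((5 - 7 + 5*3 + 3*(-7)) + (5 - 8)/(-3 + 8))*(-7) = ((5 - 7 + 15 - 21) - 3/5)*(-7) = (-8 - 3*1/5)*(-7) = (-8 - 3/5)*(-7) = -43/5*(-7) = 301/5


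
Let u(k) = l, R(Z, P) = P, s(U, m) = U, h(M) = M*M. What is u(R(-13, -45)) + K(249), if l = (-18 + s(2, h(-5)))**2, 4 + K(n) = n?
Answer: 501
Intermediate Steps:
K(n) = -4 + n
h(M) = M**2
l = 256 (l = (-18 + 2)**2 = (-16)**2 = 256)
u(k) = 256
u(R(-13, -45)) + K(249) = 256 + (-4 + 249) = 256 + 245 = 501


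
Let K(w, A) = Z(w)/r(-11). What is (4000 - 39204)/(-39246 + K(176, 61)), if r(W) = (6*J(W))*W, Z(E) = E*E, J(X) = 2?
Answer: 52806/59221 ≈ 0.89168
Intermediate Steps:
Z(E) = E²
r(W) = 12*W (r(W) = (6*2)*W = 12*W)
K(w, A) = -w²/132 (K(w, A) = w²/((12*(-11))) = w²/(-132) = w²*(-1/132) = -w²/132)
(4000 - 39204)/(-39246 + K(176, 61)) = (4000 - 39204)/(-39246 - 1/132*176²) = -35204/(-39246 - 1/132*30976) = -35204/(-39246 - 704/3) = -35204/(-118442/3) = -35204*(-3/118442) = 52806/59221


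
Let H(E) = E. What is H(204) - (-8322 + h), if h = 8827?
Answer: -301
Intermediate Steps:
H(204) - (-8322 + h) = 204 - (-8322 + 8827) = 204 - 1*505 = 204 - 505 = -301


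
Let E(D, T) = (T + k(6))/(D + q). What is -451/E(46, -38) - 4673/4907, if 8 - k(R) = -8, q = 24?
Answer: 7036872/4907 ≈ 1434.0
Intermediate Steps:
k(R) = 16 (k(R) = 8 - 1*(-8) = 8 + 8 = 16)
E(D, T) = (16 + T)/(24 + D) (E(D, T) = (T + 16)/(D + 24) = (16 + T)/(24 + D))
-451/E(46, -38) - 4673/4907 = -451*(24 + 46)/(16 - 38) - 4673/4907 = -451/(-22/70) - 4673*1/4907 = -451/((1/70)*(-22)) - 4673/4907 = -451/(-11/35) - 4673/4907 = -451*(-35/11) - 4673/4907 = 1435 - 4673/4907 = 7036872/4907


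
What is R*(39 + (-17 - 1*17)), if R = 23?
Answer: 115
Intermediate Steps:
R*(39 + (-17 - 1*17)) = 23*(39 + (-17 - 1*17)) = 23*(39 + (-17 - 17)) = 23*(39 - 34) = 23*5 = 115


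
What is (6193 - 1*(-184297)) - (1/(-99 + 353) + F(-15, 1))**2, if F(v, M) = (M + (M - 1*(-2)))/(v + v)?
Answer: 2765171645951/14516100 ≈ 1.9049e+5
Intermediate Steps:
F(v, M) = (2 + 2*M)/(2*v) (F(v, M) = (M + (M + 2))/((2*v)) = (M + (2 + M))*(1/(2*v)) = (2 + 2*M)*(1/(2*v)) = (2 + 2*M)/(2*v))
(6193 - 1*(-184297)) - (1/(-99 + 353) + F(-15, 1))**2 = (6193 - 1*(-184297)) - (1/(-99 + 353) + (1 + 1)/(-15))**2 = (6193 + 184297) - (1/254 - 1/15*2)**2 = 190490 - (1/254 - 2/15)**2 = 190490 - (-493/3810)**2 = 190490 - 1*243049/14516100 = 190490 - 243049/14516100 = 2765171645951/14516100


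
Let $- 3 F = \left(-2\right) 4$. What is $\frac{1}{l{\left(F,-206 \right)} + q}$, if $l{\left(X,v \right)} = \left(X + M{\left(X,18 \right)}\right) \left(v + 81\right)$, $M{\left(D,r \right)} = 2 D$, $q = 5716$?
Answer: $\frac{1}{4716} \approx 0.00021204$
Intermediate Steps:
$F = \frac{8}{3}$ ($F = - \frac{\left(-2\right) 4}{3} = \left(- \frac{1}{3}\right) \left(-8\right) = \frac{8}{3} \approx 2.6667$)
$l{\left(X,v \right)} = 3 X \left(81 + v\right)$ ($l{\left(X,v \right)} = \left(X + 2 X\right) \left(v + 81\right) = 3 X \left(81 + v\right)$)
$\frac{1}{l{\left(F,-206 \right)} + q} = \frac{1}{3 \cdot \frac{8}{3} \left(81 - 206\right) + 5716} = \frac{1}{3 \cdot \frac{8}{3} \left(-125\right) + 5716} = \frac{1}{-1000 + 5716} = \frac{1}{4716}$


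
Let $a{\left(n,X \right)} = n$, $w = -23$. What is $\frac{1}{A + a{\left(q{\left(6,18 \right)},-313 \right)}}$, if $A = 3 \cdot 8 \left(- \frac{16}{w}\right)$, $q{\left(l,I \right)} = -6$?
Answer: $\frac{23}{246} \approx 0.093496$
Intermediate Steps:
$A = \frac{384}{23}$ ($A = 3 \cdot 8 \left(- \frac{16}{-23}\right) = 24 \left(\left(-16\right) \left(- \frac{1}{23}\right)\right) = 24 \cdot \frac{16}{23} = \frac{384}{23} \approx 16.696$)
$\frac{1}{A + a{\left(q{\left(6,18 \right)},-313 \right)}} = \frac{1}{\frac{384}{23} - 6} = \frac{1}{\frac{246}{23}} = \frac{23}{246}$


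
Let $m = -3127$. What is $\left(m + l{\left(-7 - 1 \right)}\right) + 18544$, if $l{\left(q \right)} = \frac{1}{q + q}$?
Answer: $\frac{246671}{16} \approx 15417.0$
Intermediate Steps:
$l{\left(q \right)} = \frac{1}{2 q}$
$\left(m + l{\left(-7 - 1 \right)}\right) + 18544 = \left(-3127 + \frac{1}{2 \left(-7 - 1\right)}\right) + 18544 = \left(-3127 + \frac{1}{2 \left(-8\right)}\right) + 18544 = \left(-3127 + \frac{1}{2} \left(- \frac{1}{8}\right)\right) + 18544 = \left(-3127 - \frac{1}{16}\right) + 18544 = - \frac{50033}{16} + 18544 = \frac{246671}{16}$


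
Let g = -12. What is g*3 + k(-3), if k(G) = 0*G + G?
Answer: -39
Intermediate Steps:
k(G) = G (k(G) = 0 + G = G)
g*3 + k(-3) = -12*3 - 3 = -36 - 3 = -39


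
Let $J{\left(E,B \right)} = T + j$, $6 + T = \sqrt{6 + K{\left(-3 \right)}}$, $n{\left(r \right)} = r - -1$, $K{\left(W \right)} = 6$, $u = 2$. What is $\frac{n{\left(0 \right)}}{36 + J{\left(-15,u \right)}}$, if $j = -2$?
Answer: $\frac{7}{193} - \frac{\sqrt{3}}{386} \approx 0.031782$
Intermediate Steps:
$n{\left(r \right)} = 1 + r$ ($n{\left(r \right)} = r + 1 = 1 + r$)
$T = -6 + 2 \sqrt{3}$ ($T = -6 + \sqrt{6 + 6} = -6 + \sqrt{12} = -6 + 2 \sqrt{3} \approx -2.5359$)
$J{\left(E,B \right)} = -8 + 2 \sqrt{3}$ ($J{\left(E,B \right)} = \left(-6 + 2 \sqrt{3}\right) - 2 = -8 + 2 \sqrt{3}$)
$\frac{n{\left(0 \right)}}{36 + J{\left(-15,u \right)}} = \frac{1 + 0}{36 - \left(8 - 2 \sqrt{3}\right)} = \frac{1}{28 + 2 \sqrt{3}} \cdot 1 = \frac{1}{28 + 2 \sqrt{3}}$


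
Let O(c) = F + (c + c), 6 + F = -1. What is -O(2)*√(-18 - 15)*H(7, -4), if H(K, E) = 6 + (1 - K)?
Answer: 0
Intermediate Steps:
F = -7 (F = -6 - 1 = -7)
H(K, E) = 7 - K
O(c) = -7 + 2*c (O(c) = -7 + (c + c) = -7 + 2*c)
-O(2)*√(-18 - 15)*H(7, -4) = -(-7 + 2*2)*√(-18 - 15)*(7 - 1*7) = -(-7 + 4)*√(-33)*(7 - 7) = -(-3*I*√33)*0 = -1*0 = 0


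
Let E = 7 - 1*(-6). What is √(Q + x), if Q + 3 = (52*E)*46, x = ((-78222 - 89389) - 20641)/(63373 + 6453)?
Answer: √37896517751879/34913 ≈ 176.32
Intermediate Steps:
x = -94126/34913 (x = (-167611 - 20641)/69826 = -188252*1/69826 = -94126/34913 ≈ -2.6960)
E = 13 (E = 7 + 6 = 13)
Q = 31093 (Q = -3 + (52*13)*46 = -3 + 676*46 = -3 + 31096 = 31093)
√(Q + x) = √(31093 - 94126/34913) = √(1085455783/34913) = √37896517751879/34913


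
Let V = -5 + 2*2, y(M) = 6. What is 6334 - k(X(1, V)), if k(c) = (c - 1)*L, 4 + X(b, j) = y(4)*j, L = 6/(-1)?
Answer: 6268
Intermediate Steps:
L = -6 (L = 6*(-1) = -6)
V = -1 (V = -5 + 4 = -1)
X(b, j) = -4 + 6*j
k(c) = 6 - 6*c (k(c) = (c - 1)*(-6) = (-1 + c)*(-6) = 6 - 6*c)
6334 - k(X(1, V)) = 6334 - (6 - 6*(-4 + 6*(-1))) = 6334 - (6 - 6*(-4 - 6)) = 6334 - (6 - 6*(-10)) = 6334 - (6 + 60) = 6334 - 1*66 = 6334 - 66 = 6268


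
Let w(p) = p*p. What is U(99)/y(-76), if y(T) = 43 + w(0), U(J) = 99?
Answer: 99/43 ≈ 2.3023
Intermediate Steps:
w(p) = p²
y(T) = 43 (y(T) = 43 + 0² = 43 + 0 = 43)
U(99)/y(-76) = 99/43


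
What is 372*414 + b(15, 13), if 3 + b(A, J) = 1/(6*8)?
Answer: 7392241/48 ≈ 1.5401e+5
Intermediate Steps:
b(A, J) = -143/48 (b(A, J) = -3 + 1/(6*8) = -3 + 1/48 = -143/48)
372*414 + b(15, 13) = 372*414 - 143/48 = 154008 - 143/48 = 7392241/48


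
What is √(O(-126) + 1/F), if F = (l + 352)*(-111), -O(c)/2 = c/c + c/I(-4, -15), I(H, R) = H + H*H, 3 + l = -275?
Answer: 49*√390/222 ≈ 4.3589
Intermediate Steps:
l = -278 (l = -3 - 275 = -278)
I(H, R) = H + H²
O(c) = -2 - c/6 (O(c) = -2*(c/c + c/((-4*(1 - 4)))) = -2*(1 + c/((-4*(-3)))) = -2*(1 + c/12) = -2 - c/6)
F = -8214 (F = (-278 + 352)*(-111) = 74*(-111) = -8214)
√(O(-126) + 1/F) = √((-2 - ⅙*(-126)) + 1/(-8214)) = √((-2 + 21) - 1/8214) = √(19 - 1/8214) = √(156065/8214) = 49*√390/222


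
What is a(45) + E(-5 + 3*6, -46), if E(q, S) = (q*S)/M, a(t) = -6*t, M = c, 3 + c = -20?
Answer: -244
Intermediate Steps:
c = -23 (c = -3 - 20 = -23)
M = -23
E(q, S) = -S*q/23 (E(q, S) = (q*S)/(-23) = (S*q)*(-1/23) = -S*q/23)
a(45) + E(-5 + 3*6, -46) = -6*45 - 1/23*(-46)*(-5 + 3*6) = -270 - 1/23*(-46)*(-5 + 18) = -270 - 1/23*(-46)*13 = -270 + 26 = -244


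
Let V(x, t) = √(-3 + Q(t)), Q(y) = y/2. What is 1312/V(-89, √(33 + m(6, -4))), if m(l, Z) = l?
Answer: 1312*√2/√(-6 + √39) ≈ 3748.6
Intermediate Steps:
Q(y) = y/2 (Q(y) = y*(½) = y/2)
V(x, t) = √(-3 + t/2)
1312/V(-89, √(33 + m(6, -4))) = 1312/((√(-12 + 2*√(33 + 6))/2)) = 1312/((√(-12 + 2*√39)/2)) = 1312*(2/√(-12 + 2*√39)) = 2624/√(-12 + 2*√39)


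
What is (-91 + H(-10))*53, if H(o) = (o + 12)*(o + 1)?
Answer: -5777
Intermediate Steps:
H(o) = (1 + o)*(12 + o) (H(o) = (12 + o)*(1 + o) = (1 + o)*(12 + o))
(-91 + H(-10))*53 = (-91 + (12 + (-10)**2 + 13*(-10)))*53 = (-91 + (12 + 100 - 130))*53 = (-91 - 18)*53 = -109*53 = -5777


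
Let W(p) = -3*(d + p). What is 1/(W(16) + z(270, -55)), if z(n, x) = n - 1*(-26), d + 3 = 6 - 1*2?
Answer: 1/245 ≈ 0.0040816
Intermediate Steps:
d = 1 (d = -3 + (6 - 1*2) = -3 + (6 - 2) = -3 + 4 = 1)
W(p) = -3 - 3*p (W(p) = -3*(1 + p) = -3 - 3*p)
z(n, x) = 26 + n (z(n, x) = n + 26 = 26 + n)
1/(W(16) + z(270, -55)) = 1/((-3 - 3*16) + (26 + 270)) = 1/((-3 - 48) + 296) = 1/(-51 + 296) = 1/245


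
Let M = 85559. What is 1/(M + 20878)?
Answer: 1/106437 ≈ 9.3952e-6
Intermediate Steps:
1/(M + 20878) = 1/(85559 + 20878) = 1/106437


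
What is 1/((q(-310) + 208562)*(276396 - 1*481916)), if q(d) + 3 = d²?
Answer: -1/62613517680 ≈ -1.5971e-11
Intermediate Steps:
q(d) = -3 + d²
1/((q(-310) + 208562)*(276396 - 1*481916)) = 1/(((-3 + (-310)²) + 208562)*(276396 - 1*481916)) = 1/(((-3 + 96100) + 208562)*(276396 - 481916)) = 1/((96097 + 208562)*(-205520)) = -1/205520/304659 = (1/304659)*(-1/205520) = -1/62613517680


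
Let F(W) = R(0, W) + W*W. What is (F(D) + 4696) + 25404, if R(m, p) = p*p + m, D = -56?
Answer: 36372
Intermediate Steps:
R(m, p) = m + p² (R(m, p) = p² + m = m + p²)
F(W) = 2*W² (F(W) = (0 + W²) + W*W = W² + W² = 2*W²)
(F(D) + 4696) + 25404 = (2*(-56)² + 4696) + 25404 = (2*3136 + 4696) + 25404 = (6272 + 4696) + 25404 = 10968 + 25404 = 36372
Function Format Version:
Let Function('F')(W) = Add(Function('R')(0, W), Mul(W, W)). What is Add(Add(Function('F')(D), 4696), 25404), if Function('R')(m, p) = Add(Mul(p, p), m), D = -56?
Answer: 36372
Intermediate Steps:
Function('R')(m, p) = Add(m, Pow(p, 2)) (Function('R')(m, p) = Add(Pow(p, 2), m) = Add(m, Pow(p, 2)))
Function('F')(W) = Mul(2, Pow(W, 2)) (Function('F')(W) = Add(Add(0, Pow(W, 2)), Mul(W, W)) = Add(Pow(W, 2), Pow(W, 2)) = Mul(2, Pow(W, 2)))
Add(Add(Function('F')(D), 4696), 25404) = Add(Add(Mul(2, Pow(-56, 2)), 4696), 25404) = Add(Add(Mul(2, 3136), 4696), 25404) = Add(Add(6272, 4696), 25404) = Add(10968, 25404) = 36372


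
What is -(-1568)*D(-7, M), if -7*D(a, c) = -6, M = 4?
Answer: 1344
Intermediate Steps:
D(a, c) = 6/7 (D(a, c) = -⅐*(-6) = 6/7)
-(-1568)*D(-7, M) = -(-1568)*6/7 = -1568*(-6/7) = 1344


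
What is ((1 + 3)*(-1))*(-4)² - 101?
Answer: -165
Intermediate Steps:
((1 + 3)*(-1))*(-4)² - 101 = (4*(-1))*16 - 101 = -4*16 - 101 = -64 - 101 = -165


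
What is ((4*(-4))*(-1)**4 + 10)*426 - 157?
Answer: -2713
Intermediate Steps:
((4*(-4))*(-1)**4 + 10)*426 - 157 = (-16*1 + 10)*426 - 157 = (-16 + 10)*426 - 157 = -6*426 - 157 = -2556 - 157 = -2713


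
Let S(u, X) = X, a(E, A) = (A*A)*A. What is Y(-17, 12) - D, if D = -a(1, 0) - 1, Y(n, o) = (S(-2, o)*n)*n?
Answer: 3469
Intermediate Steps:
a(E, A) = A³ (a(E, A) = A²*A = A³)
Y(n, o) = o*n² (Y(n, o) = (o*n)*n = (n*o)*n = o*n²)
D = -1 (D = -1*0³ - 1 = -1*0 - 1 = 0 - 1 = -1)
Y(-17, 12) - D = 12*(-17)² - 1*(-1) = 12*289 + 1 = 3468 + 1 = 3469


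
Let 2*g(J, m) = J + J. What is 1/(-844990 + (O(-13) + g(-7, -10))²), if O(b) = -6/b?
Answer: -169/142796085 ≈ -1.1835e-6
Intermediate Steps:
g(J, m) = J (g(J, m) = (J + J)/2 = (2*J)/2 = J)
1/(-844990 + (O(-13) + g(-7, -10))²) = 1/(-844990 + (-6/(-13) - 7)²) = 1/(-844990 + (-6*(-1/13) - 7)²) = 1/(-844990 + (6/13 - 7)²) = 1/(-844990 + (-85/13)²) = 1/(-844990 + 7225/169) = 1/(-142796085/169) = -169/142796085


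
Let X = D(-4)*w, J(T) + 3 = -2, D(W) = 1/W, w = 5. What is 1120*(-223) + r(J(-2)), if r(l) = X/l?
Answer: -999039/4 ≈ -2.4976e+5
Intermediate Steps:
J(T) = -5 (J(T) = -3 - 2 = -5)
X = -5/4 (X = 5/(-4) = -¼*5 = -5/4 ≈ -1.2500)
r(l) = -5/(4*l)
1120*(-223) + r(J(-2)) = 1120*(-223) - 5/4/(-5) = -249760 - 5/4*(-⅕) = -249760 + ¼ = -999039/4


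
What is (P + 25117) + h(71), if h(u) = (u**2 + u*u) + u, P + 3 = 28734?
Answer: 64001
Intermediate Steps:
P = 28731 (P = -3 + 28734 = 28731)
h(u) = u + 2*u**2 (h(u) = (u**2 + u**2) + u = 2*u**2 + u = u + 2*u**2)
(P + 25117) + h(71) = (28731 + 25117) + 71*(1 + 2*71) = 53848 + 71*(1 + 142) = 53848 + 71*143 = 53848 + 10153 = 64001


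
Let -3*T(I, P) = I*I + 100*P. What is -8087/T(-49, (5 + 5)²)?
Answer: 24261/12401 ≈ 1.9564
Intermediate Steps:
T(I, P) = -100*P/3 - I²/3 (T(I, P) = -(I*I + 100*P)/3 = -(I² + 100*P)/3 = -100*P/3 - I²/3)
-8087/T(-49, (5 + 5)²) = -8087/(-100*(5 + 5)²/3 - ⅓*(-49)²) = -8087/(-100/3*10² - ⅓*2401) = -8087/(-100/3*100 - 2401/3) = -8087/(-10000/3 - 2401/3) = -8087/(-12401/3) = -8087*(-3/12401) = 24261/12401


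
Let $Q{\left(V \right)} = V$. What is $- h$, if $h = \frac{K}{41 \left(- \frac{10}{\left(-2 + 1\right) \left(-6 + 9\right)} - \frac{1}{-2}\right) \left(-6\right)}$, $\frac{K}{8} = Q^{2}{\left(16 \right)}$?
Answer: $\frac{2048}{943} \approx 2.1718$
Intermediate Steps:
$K = 2048$ ($K = 8 \cdot 16^{2} = 8 \cdot 256 = 2048$)
$h = - \frac{2048}{943}$ ($h = \frac{2048}{41 \left(- \frac{10}{\left(-2 + 1\right) \left(-6 + 9\right)} - \frac{1}{-2}\right) \left(-6\right)} = \frac{2048}{41 \left(- \frac{10}{\left(-1\right) 3} - - \frac{1}{2}\right) \left(-6\right)} = \frac{2048}{41 \left(- \frac{10}{-3} + \frac{1}{2}\right) \left(-6\right)} = \frac{2048}{41 \left(\left(-10\right) \left(- \frac{1}{3}\right) + \frac{1}{2}\right) \left(-6\right)} = \frac{2048}{41 \left(\frac{10}{3} + \frac{1}{2}\right) \left(-6\right)} = \frac{2048}{41 \cdot \frac{23}{6} \left(-6\right)} = \frac{2048}{\frac{943}{6} \left(-6\right)} = \frac{2048}{-943} = 2048 \left(- \frac{1}{943}\right) = - \frac{2048}{943} \approx -2.1718$)
$- h = \left(-1\right) \left(- \frac{2048}{943}\right) = \frac{2048}{943}$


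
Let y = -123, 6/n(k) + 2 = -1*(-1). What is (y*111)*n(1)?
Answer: 81918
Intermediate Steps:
n(k) = -6 (n(k) = 6/(-2 - 1*(-1)) = 6/(-2 + 1) = 6/(-1) = 6*(-1) = -6)
(y*111)*n(1) = -123*111*(-6) = -13653*(-6) = 81918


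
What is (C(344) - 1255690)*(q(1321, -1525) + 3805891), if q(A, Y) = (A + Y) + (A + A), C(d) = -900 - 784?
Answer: -4788493868046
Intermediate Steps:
C(d) = -1684
q(A, Y) = Y + 3*A (q(A, Y) = (A + Y) + 2*A = Y + 3*A)
(C(344) - 1255690)*(q(1321, -1525) + 3805891) = (-1684 - 1255690)*((-1525 + 3*1321) + 3805891) = -1257374*((-1525 + 3963) + 3805891) = -1257374*(2438 + 3805891) = -1257374*3808329 = -4788493868046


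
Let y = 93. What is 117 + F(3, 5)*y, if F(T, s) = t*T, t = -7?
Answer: -1836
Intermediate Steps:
F(T, s) = -7*T
117 + F(3, 5)*y = 117 - 7*3*93 = 117 - 21*93 = 117 - 1953 = -1836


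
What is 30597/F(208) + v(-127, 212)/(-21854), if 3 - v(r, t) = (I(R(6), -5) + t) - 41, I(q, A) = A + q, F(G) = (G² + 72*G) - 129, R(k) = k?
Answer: 678487597/1269957794 ≈ 0.53426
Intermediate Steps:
F(G) = -129 + G² + 72*G
v(r, t) = 43 - t (v(r, t) = 3 - (((-5 + 6) + t) - 41) = 3 - ((1 + t) - 41) = 3 - (-40 + t) = 3 + (40 - t) = 43 - t)
30597/F(208) + v(-127, 212)/(-21854) = 30597/(-129 + 208² + 72*208) + (43 - 1*212)/(-21854) = 30597/(-129 + 43264 + 14976) + (43 - 212)*(-1/21854) = 30597/58111 - 169*(-1/21854) = 30597*(1/58111) + 169/21854 = 30597/58111 + 169/21854 = 678487597/1269957794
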